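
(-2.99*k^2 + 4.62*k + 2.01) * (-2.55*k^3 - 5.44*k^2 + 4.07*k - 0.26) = 7.6245*k^5 + 4.4846*k^4 - 42.4276*k^3 + 8.6464*k^2 + 6.9795*k - 0.5226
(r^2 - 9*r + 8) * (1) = r^2 - 9*r + 8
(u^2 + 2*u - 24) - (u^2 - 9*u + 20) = 11*u - 44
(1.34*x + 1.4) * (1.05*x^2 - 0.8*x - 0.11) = 1.407*x^3 + 0.398*x^2 - 1.2674*x - 0.154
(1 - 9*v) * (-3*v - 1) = 27*v^2 + 6*v - 1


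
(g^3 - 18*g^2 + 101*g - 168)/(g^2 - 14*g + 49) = (g^2 - 11*g + 24)/(g - 7)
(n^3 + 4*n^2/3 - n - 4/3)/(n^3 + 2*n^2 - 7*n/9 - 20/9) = 3*(n + 1)/(3*n + 5)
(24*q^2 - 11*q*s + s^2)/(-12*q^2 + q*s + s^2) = (-8*q + s)/(4*q + s)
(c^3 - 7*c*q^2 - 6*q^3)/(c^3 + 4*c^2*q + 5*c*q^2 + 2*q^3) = (c - 3*q)/(c + q)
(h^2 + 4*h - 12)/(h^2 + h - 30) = (h - 2)/(h - 5)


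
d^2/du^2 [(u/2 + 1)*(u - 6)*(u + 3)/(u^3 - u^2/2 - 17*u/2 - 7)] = 4*(-u^3 - 87*u^2 + 207*u - 274)/(8*u^6 - 60*u^5 + 66*u^4 + 295*u^3 - 231*u^2 - 735*u - 343)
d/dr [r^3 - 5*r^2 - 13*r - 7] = 3*r^2 - 10*r - 13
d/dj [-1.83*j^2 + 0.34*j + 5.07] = 0.34 - 3.66*j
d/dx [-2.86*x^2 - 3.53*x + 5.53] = -5.72*x - 3.53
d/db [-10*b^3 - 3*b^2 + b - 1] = -30*b^2 - 6*b + 1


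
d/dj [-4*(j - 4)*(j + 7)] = -8*j - 12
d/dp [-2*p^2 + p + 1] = 1 - 4*p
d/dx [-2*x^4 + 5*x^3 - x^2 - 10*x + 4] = -8*x^3 + 15*x^2 - 2*x - 10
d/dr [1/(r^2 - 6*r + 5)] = 2*(3 - r)/(r^2 - 6*r + 5)^2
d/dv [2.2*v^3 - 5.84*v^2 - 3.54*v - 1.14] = 6.6*v^2 - 11.68*v - 3.54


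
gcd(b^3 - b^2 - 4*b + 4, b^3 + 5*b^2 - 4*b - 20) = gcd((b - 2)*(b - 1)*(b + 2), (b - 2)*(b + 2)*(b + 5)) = b^2 - 4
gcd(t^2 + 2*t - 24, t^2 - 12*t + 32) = t - 4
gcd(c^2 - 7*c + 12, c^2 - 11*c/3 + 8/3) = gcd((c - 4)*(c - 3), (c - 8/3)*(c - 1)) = 1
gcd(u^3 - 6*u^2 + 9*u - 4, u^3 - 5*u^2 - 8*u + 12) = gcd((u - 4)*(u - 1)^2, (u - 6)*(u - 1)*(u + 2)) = u - 1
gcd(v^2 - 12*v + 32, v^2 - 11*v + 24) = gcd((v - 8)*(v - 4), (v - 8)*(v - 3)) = v - 8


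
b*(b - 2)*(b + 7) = b^3 + 5*b^2 - 14*b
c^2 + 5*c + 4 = (c + 1)*(c + 4)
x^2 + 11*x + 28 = (x + 4)*(x + 7)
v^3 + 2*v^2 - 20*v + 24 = (v - 2)^2*(v + 6)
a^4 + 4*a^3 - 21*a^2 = a^2*(a - 3)*(a + 7)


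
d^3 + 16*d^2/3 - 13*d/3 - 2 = (d - 1)*(d + 1/3)*(d + 6)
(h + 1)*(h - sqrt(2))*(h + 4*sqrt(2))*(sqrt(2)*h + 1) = sqrt(2)*h^4 + sqrt(2)*h^3 + 7*h^3 - 5*sqrt(2)*h^2 + 7*h^2 - 8*h - 5*sqrt(2)*h - 8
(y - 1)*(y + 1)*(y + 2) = y^3 + 2*y^2 - y - 2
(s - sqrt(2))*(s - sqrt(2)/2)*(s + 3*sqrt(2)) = s^3 + 3*sqrt(2)*s^2/2 - 8*s + 3*sqrt(2)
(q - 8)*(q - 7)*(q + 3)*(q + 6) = q^4 - 6*q^3 - 61*q^2 + 234*q + 1008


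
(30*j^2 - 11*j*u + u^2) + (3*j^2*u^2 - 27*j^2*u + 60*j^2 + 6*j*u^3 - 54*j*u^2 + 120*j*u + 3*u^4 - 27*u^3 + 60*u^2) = 3*j^2*u^2 - 27*j^2*u + 90*j^2 + 6*j*u^3 - 54*j*u^2 + 109*j*u + 3*u^4 - 27*u^3 + 61*u^2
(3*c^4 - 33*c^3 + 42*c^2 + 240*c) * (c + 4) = 3*c^5 - 21*c^4 - 90*c^3 + 408*c^2 + 960*c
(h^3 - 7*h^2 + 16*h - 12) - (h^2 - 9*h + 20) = h^3 - 8*h^2 + 25*h - 32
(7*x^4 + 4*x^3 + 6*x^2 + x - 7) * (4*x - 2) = 28*x^5 + 2*x^4 + 16*x^3 - 8*x^2 - 30*x + 14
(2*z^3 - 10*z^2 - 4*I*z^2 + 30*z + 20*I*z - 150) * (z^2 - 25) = 2*z^5 - 10*z^4 - 4*I*z^4 - 20*z^3 + 20*I*z^3 + 100*z^2 + 100*I*z^2 - 750*z - 500*I*z + 3750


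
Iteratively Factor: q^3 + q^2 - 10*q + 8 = (q - 1)*(q^2 + 2*q - 8) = (q - 2)*(q - 1)*(q + 4)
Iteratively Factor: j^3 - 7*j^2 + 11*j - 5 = (j - 1)*(j^2 - 6*j + 5) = (j - 1)^2*(j - 5)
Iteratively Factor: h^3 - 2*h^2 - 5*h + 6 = (h - 1)*(h^2 - h - 6) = (h - 1)*(h + 2)*(h - 3)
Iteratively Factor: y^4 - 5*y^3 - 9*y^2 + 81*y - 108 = (y - 3)*(y^3 - 2*y^2 - 15*y + 36) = (y - 3)*(y + 4)*(y^2 - 6*y + 9) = (y - 3)^2*(y + 4)*(y - 3)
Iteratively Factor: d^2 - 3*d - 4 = (d + 1)*(d - 4)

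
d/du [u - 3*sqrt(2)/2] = 1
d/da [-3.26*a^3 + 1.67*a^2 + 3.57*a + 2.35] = -9.78*a^2 + 3.34*a + 3.57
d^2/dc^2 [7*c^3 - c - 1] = 42*c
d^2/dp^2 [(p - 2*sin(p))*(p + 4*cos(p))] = 2*p*sin(p) - 4*p*cos(p) - 8*sin(p) + 16*sin(2*p) - 4*cos(p) + 2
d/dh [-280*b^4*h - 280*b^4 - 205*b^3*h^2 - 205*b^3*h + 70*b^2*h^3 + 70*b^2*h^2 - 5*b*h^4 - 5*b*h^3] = 5*b*(-56*b^3 - 82*b^2*h - 41*b^2 + 42*b*h^2 + 28*b*h - 4*h^3 - 3*h^2)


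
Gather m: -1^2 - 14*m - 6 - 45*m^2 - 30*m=-45*m^2 - 44*m - 7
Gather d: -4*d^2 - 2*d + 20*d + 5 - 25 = -4*d^2 + 18*d - 20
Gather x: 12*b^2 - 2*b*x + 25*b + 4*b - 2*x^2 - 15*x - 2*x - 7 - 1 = 12*b^2 + 29*b - 2*x^2 + x*(-2*b - 17) - 8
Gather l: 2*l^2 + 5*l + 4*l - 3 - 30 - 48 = 2*l^2 + 9*l - 81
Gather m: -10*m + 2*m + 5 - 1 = 4 - 8*m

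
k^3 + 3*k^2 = k^2*(k + 3)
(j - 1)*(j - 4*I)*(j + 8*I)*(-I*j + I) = -I*j^4 + 4*j^3 + 2*I*j^3 - 8*j^2 - 33*I*j^2 + 4*j + 64*I*j - 32*I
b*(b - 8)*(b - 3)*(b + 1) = b^4 - 10*b^3 + 13*b^2 + 24*b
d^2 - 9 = (d - 3)*(d + 3)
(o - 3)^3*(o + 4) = o^4 - 5*o^3 - 9*o^2 + 81*o - 108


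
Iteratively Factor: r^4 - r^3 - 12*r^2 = (r + 3)*(r^3 - 4*r^2) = r*(r + 3)*(r^2 - 4*r) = r*(r - 4)*(r + 3)*(r)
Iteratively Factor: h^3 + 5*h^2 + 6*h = (h + 2)*(h^2 + 3*h) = h*(h + 2)*(h + 3)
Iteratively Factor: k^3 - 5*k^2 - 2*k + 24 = (k - 4)*(k^2 - k - 6) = (k - 4)*(k + 2)*(k - 3)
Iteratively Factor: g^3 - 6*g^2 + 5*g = (g - 5)*(g^2 - g) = g*(g - 5)*(g - 1)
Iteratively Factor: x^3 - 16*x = (x)*(x^2 - 16) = x*(x + 4)*(x - 4)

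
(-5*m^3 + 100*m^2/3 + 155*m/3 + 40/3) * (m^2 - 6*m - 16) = -5*m^5 + 190*m^4/3 - 205*m^3/3 - 830*m^2 - 2720*m/3 - 640/3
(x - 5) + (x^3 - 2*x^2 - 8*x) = x^3 - 2*x^2 - 7*x - 5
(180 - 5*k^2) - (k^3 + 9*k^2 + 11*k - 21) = -k^3 - 14*k^2 - 11*k + 201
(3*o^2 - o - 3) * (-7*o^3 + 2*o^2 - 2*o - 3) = -21*o^5 + 13*o^4 + 13*o^3 - 13*o^2 + 9*o + 9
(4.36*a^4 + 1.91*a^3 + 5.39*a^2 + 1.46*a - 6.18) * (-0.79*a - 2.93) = -3.4444*a^5 - 14.2837*a^4 - 9.8544*a^3 - 16.9461*a^2 + 0.6044*a + 18.1074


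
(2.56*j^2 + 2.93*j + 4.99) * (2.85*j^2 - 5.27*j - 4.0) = 7.296*j^4 - 5.1407*j^3 - 11.4596*j^2 - 38.0173*j - 19.96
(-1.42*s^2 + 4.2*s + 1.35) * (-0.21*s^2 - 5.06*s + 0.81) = 0.2982*s^4 + 6.3032*s^3 - 22.6857*s^2 - 3.429*s + 1.0935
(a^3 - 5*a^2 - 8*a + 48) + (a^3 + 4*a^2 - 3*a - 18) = 2*a^3 - a^2 - 11*a + 30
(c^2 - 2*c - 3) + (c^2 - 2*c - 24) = 2*c^2 - 4*c - 27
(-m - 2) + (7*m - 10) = 6*m - 12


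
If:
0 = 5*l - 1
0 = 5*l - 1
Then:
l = 1/5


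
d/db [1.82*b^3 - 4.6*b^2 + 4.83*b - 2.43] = 5.46*b^2 - 9.2*b + 4.83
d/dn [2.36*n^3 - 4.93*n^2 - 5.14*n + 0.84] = 7.08*n^2 - 9.86*n - 5.14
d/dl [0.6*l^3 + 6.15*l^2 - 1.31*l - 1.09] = 1.8*l^2 + 12.3*l - 1.31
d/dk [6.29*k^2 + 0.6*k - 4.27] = 12.58*k + 0.6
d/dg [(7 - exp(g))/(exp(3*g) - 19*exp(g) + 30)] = ((exp(g) - 7)*(3*exp(2*g) - 19) - exp(3*g) + 19*exp(g) - 30)*exp(g)/(exp(3*g) - 19*exp(g) + 30)^2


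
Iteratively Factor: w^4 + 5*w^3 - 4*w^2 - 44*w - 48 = (w + 4)*(w^3 + w^2 - 8*w - 12) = (w + 2)*(w + 4)*(w^2 - w - 6) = (w - 3)*(w + 2)*(w + 4)*(w + 2)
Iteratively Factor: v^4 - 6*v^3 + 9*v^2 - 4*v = (v)*(v^3 - 6*v^2 + 9*v - 4) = v*(v - 1)*(v^2 - 5*v + 4) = v*(v - 1)^2*(v - 4)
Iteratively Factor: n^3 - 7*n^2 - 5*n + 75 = (n + 3)*(n^2 - 10*n + 25) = (n - 5)*(n + 3)*(n - 5)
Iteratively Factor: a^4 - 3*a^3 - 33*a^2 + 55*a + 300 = (a - 5)*(a^3 + 2*a^2 - 23*a - 60) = (a - 5)^2*(a^2 + 7*a + 12) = (a - 5)^2*(a + 3)*(a + 4)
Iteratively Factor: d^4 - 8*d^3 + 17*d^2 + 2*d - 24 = (d - 3)*(d^3 - 5*d^2 + 2*d + 8) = (d - 4)*(d - 3)*(d^2 - d - 2) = (d - 4)*(d - 3)*(d - 2)*(d + 1)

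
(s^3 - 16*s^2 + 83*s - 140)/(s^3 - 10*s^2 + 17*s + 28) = (s - 5)/(s + 1)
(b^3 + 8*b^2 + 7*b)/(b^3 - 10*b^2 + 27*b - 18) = b*(b^2 + 8*b + 7)/(b^3 - 10*b^2 + 27*b - 18)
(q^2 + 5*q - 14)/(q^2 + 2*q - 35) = (q - 2)/(q - 5)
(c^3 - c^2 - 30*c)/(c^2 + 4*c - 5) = c*(c - 6)/(c - 1)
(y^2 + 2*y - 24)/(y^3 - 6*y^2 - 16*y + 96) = (y + 6)/(y^2 - 2*y - 24)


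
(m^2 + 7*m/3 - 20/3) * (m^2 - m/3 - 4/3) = m^4 + 2*m^3 - 79*m^2/9 - 8*m/9 + 80/9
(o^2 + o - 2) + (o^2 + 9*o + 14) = 2*o^2 + 10*o + 12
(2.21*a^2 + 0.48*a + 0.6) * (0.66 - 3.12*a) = -6.8952*a^3 - 0.0389999999999999*a^2 - 1.5552*a + 0.396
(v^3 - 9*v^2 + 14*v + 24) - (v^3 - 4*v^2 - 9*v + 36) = -5*v^2 + 23*v - 12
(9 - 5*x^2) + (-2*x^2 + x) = -7*x^2 + x + 9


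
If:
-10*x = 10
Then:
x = -1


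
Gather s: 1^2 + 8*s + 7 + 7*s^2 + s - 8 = 7*s^2 + 9*s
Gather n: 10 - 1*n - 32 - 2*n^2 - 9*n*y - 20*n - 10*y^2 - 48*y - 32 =-2*n^2 + n*(-9*y - 21) - 10*y^2 - 48*y - 54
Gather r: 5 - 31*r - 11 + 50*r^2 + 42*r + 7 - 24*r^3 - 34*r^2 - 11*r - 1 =-24*r^3 + 16*r^2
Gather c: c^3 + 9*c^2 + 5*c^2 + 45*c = c^3 + 14*c^2 + 45*c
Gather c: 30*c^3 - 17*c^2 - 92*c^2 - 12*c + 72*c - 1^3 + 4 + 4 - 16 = 30*c^3 - 109*c^2 + 60*c - 9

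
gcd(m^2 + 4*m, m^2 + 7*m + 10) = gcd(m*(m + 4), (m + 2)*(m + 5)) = 1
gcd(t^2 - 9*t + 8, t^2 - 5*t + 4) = t - 1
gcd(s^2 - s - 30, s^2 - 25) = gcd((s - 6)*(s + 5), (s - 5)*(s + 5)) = s + 5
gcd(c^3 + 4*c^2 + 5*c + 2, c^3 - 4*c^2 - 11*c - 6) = c^2 + 2*c + 1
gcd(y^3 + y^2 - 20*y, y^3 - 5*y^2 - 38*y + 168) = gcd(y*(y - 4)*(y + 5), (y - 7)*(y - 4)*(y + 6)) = y - 4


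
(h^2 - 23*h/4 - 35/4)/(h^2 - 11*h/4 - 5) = (h - 7)/(h - 4)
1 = 1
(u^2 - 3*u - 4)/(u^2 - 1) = (u - 4)/(u - 1)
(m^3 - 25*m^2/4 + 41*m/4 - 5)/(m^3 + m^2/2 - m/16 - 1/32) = 8*(4*m^3 - 25*m^2 + 41*m - 20)/(32*m^3 + 16*m^2 - 2*m - 1)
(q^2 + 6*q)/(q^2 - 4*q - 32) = q*(q + 6)/(q^2 - 4*q - 32)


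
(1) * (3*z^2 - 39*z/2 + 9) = 3*z^2 - 39*z/2 + 9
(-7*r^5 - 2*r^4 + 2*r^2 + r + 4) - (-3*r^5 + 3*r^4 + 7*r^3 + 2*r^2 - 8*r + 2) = -4*r^5 - 5*r^4 - 7*r^3 + 9*r + 2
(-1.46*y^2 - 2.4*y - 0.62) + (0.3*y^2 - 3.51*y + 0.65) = -1.16*y^2 - 5.91*y + 0.03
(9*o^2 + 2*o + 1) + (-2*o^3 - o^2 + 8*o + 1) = -2*o^3 + 8*o^2 + 10*o + 2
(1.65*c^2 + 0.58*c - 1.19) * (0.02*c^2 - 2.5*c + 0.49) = 0.033*c^4 - 4.1134*c^3 - 0.6653*c^2 + 3.2592*c - 0.5831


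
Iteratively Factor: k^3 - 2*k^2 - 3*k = (k - 3)*(k^2 + k) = (k - 3)*(k + 1)*(k)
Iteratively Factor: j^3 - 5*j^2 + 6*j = (j)*(j^2 - 5*j + 6) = j*(j - 2)*(j - 3)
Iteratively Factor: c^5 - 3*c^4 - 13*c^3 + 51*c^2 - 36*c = (c - 3)*(c^4 - 13*c^2 + 12*c) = c*(c - 3)*(c^3 - 13*c + 12) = c*(c - 3)^2*(c^2 + 3*c - 4) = c*(c - 3)^2*(c - 1)*(c + 4)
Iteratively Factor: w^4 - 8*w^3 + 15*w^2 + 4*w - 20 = (w + 1)*(w^3 - 9*w^2 + 24*w - 20) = (w - 5)*(w + 1)*(w^2 - 4*w + 4) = (w - 5)*(w - 2)*(w + 1)*(w - 2)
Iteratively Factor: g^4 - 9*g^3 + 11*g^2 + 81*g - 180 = (g - 4)*(g^3 - 5*g^2 - 9*g + 45) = (g - 4)*(g + 3)*(g^2 - 8*g + 15) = (g - 4)*(g - 3)*(g + 3)*(g - 5)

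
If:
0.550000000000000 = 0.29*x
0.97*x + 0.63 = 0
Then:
No Solution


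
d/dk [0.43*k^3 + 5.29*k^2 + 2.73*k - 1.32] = 1.29*k^2 + 10.58*k + 2.73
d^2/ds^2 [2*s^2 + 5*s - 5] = 4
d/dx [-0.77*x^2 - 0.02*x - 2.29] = -1.54*x - 0.02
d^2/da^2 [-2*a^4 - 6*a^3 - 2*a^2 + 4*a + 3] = -24*a^2 - 36*a - 4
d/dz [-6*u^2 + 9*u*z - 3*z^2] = 9*u - 6*z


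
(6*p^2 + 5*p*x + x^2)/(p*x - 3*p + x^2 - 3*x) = (6*p^2 + 5*p*x + x^2)/(p*x - 3*p + x^2 - 3*x)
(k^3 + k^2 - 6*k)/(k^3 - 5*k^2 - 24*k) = (k - 2)/(k - 8)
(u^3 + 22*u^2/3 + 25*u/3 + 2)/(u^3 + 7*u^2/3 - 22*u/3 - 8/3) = (u^2 + 7*u + 6)/(u^2 + 2*u - 8)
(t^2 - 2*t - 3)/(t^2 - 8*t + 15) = (t + 1)/(t - 5)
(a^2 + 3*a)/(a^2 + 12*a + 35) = a*(a + 3)/(a^2 + 12*a + 35)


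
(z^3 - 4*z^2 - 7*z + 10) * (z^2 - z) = z^5 - 5*z^4 - 3*z^3 + 17*z^2 - 10*z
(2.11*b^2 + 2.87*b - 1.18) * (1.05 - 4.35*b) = -9.1785*b^3 - 10.269*b^2 + 8.1465*b - 1.239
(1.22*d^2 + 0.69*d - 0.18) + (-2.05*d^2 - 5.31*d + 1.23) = -0.83*d^2 - 4.62*d + 1.05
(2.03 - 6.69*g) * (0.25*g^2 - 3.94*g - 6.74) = -1.6725*g^3 + 26.8661*g^2 + 37.0924*g - 13.6822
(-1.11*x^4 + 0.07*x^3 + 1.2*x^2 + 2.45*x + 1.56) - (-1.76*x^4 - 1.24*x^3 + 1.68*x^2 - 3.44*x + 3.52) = 0.65*x^4 + 1.31*x^3 - 0.48*x^2 + 5.89*x - 1.96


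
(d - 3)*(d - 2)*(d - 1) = d^3 - 6*d^2 + 11*d - 6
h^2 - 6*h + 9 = (h - 3)^2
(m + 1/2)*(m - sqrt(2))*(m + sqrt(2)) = m^3 + m^2/2 - 2*m - 1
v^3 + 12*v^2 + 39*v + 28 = (v + 1)*(v + 4)*(v + 7)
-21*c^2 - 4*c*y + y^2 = (-7*c + y)*(3*c + y)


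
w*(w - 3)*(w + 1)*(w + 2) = w^4 - 7*w^2 - 6*w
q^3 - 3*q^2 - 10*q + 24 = (q - 4)*(q - 2)*(q + 3)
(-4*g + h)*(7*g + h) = -28*g^2 + 3*g*h + h^2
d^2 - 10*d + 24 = (d - 6)*(d - 4)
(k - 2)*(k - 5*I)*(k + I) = k^3 - 2*k^2 - 4*I*k^2 + 5*k + 8*I*k - 10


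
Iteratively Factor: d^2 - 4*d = (d)*(d - 4)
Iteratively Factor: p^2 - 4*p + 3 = (p - 3)*(p - 1)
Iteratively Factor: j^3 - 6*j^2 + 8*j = (j)*(j^2 - 6*j + 8) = j*(j - 2)*(j - 4)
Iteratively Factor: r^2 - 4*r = (r - 4)*(r)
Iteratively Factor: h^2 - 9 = (h + 3)*(h - 3)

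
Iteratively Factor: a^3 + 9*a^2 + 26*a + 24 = (a + 3)*(a^2 + 6*a + 8) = (a + 2)*(a + 3)*(a + 4)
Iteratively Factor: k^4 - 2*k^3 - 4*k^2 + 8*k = (k - 2)*(k^3 - 4*k) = k*(k - 2)*(k^2 - 4) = k*(k - 2)^2*(k + 2)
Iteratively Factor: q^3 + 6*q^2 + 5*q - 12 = (q - 1)*(q^2 + 7*q + 12) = (q - 1)*(q + 3)*(q + 4)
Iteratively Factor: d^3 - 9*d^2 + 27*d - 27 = (d - 3)*(d^2 - 6*d + 9) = (d - 3)^2*(d - 3)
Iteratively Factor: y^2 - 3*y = (y - 3)*(y)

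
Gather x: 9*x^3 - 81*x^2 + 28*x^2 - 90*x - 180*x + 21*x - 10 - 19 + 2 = 9*x^3 - 53*x^2 - 249*x - 27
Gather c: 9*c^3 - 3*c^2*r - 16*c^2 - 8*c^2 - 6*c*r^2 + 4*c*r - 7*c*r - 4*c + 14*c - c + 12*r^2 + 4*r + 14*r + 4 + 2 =9*c^3 + c^2*(-3*r - 24) + c*(-6*r^2 - 3*r + 9) + 12*r^2 + 18*r + 6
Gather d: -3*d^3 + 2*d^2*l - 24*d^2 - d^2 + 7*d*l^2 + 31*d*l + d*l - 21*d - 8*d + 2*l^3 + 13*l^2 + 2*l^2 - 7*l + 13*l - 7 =-3*d^3 + d^2*(2*l - 25) + d*(7*l^2 + 32*l - 29) + 2*l^3 + 15*l^2 + 6*l - 7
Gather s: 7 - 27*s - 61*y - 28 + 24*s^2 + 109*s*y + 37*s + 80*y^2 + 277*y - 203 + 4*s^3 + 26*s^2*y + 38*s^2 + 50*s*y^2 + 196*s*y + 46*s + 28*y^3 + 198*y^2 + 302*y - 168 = 4*s^3 + s^2*(26*y + 62) + s*(50*y^2 + 305*y + 56) + 28*y^3 + 278*y^2 + 518*y - 392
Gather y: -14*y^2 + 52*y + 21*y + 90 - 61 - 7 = -14*y^2 + 73*y + 22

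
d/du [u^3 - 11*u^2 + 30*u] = 3*u^2 - 22*u + 30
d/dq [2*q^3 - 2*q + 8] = 6*q^2 - 2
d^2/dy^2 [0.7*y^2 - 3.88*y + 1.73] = 1.40000000000000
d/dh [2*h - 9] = 2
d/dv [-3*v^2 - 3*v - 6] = -6*v - 3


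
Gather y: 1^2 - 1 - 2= -2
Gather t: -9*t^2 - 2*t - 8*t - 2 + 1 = -9*t^2 - 10*t - 1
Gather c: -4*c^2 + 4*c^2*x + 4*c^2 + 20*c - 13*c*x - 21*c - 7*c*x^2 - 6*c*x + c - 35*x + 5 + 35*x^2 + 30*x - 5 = 4*c^2*x + c*(-7*x^2 - 19*x) + 35*x^2 - 5*x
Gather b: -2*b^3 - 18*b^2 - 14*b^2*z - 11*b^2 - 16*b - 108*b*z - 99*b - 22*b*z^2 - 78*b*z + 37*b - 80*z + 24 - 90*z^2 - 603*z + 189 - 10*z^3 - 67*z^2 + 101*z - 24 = -2*b^3 + b^2*(-14*z - 29) + b*(-22*z^2 - 186*z - 78) - 10*z^3 - 157*z^2 - 582*z + 189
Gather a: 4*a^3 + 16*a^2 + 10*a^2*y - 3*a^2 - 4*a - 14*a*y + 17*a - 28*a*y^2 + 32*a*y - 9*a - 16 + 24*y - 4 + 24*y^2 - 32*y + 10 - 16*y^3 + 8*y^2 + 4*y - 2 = 4*a^3 + a^2*(10*y + 13) + a*(-28*y^2 + 18*y + 4) - 16*y^3 + 32*y^2 - 4*y - 12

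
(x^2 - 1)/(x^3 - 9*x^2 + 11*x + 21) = (x - 1)/(x^2 - 10*x + 21)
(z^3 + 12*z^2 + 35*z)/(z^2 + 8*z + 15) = z*(z + 7)/(z + 3)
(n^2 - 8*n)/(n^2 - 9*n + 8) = n/(n - 1)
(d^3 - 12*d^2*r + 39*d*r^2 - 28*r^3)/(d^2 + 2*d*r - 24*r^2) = (d^2 - 8*d*r + 7*r^2)/(d + 6*r)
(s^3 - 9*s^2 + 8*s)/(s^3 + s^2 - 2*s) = (s - 8)/(s + 2)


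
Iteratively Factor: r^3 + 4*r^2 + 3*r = (r + 1)*(r^2 + 3*r) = (r + 1)*(r + 3)*(r)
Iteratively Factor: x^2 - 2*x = (x - 2)*(x)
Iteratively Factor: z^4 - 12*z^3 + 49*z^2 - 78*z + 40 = (z - 1)*(z^3 - 11*z^2 + 38*z - 40) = (z - 4)*(z - 1)*(z^2 - 7*z + 10) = (z - 5)*(z - 4)*(z - 1)*(z - 2)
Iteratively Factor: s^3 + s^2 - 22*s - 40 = (s + 4)*(s^2 - 3*s - 10) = (s + 2)*(s + 4)*(s - 5)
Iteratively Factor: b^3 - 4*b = (b - 2)*(b^2 + 2*b) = b*(b - 2)*(b + 2)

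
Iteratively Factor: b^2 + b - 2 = (b - 1)*(b + 2)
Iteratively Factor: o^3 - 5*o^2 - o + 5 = (o - 5)*(o^2 - 1) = (o - 5)*(o - 1)*(o + 1)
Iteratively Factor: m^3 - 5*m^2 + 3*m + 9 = (m - 3)*(m^2 - 2*m - 3) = (m - 3)*(m + 1)*(m - 3)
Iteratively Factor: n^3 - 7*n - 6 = (n + 1)*(n^2 - n - 6) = (n + 1)*(n + 2)*(n - 3)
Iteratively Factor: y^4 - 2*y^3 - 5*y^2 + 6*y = (y - 1)*(y^3 - y^2 - 6*y) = (y - 1)*(y + 2)*(y^2 - 3*y) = y*(y - 1)*(y + 2)*(y - 3)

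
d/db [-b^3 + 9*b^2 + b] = -3*b^2 + 18*b + 1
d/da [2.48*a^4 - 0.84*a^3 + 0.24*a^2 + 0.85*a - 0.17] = 9.92*a^3 - 2.52*a^2 + 0.48*a + 0.85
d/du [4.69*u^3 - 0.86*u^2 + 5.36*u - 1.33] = 14.07*u^2 - 1.72*u + 5.36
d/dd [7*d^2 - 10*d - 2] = 14*d - 10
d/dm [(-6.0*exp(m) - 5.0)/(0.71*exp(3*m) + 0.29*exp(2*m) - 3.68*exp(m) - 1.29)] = (8.52*exp(3*m) + 12.39*exp(2*m) + 2.9*exp(m) - 10.66)*exp(m)/(0.5041*exp(6*m) + 0.4118*exp(5*m) - 5.1415*exp(4*m) - 3.9662*exp(3*m) + 12.7942*exp(2*m) + 9.4944*exp(m) + 1.6641)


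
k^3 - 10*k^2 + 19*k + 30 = (k - 6)*(k - 5)*(k + 1)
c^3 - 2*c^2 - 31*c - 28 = (c - 7)*(c + 1)*(c + 4)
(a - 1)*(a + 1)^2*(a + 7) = a^4 + 8*a^3 + 6*a^2 - 8*a - 7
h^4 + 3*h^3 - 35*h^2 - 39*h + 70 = (h - 5)*(h - 1)*(h + 2)*(h + 7)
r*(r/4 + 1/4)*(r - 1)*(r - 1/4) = r^4/4 - r^3/16 - r^2/4 + r/16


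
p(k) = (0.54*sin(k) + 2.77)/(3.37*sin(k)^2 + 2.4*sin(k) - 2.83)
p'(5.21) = 0.60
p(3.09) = -1.04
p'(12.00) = 0.11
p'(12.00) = 0.11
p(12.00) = -0.79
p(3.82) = -0.81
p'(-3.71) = 50.11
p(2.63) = -3.58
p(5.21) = -0.98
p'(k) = (-6.74*sin(k)*cos(k) - 2.4*cos(k))*(0.54*sin(k) + 2.77)/(3.37*sin(k)^2 + 2.4*sin(k) - 2.83)^2 + 0.54*cos(k)/(3.37*sin(k)^2 + 2.4*sin(k) - 2.83)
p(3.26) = -0.88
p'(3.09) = 1.26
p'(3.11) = 1.16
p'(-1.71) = -0.33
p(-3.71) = -5.45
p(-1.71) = -1.18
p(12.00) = -0.79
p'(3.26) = 0.63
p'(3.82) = -0.24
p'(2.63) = 21.56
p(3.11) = -1.01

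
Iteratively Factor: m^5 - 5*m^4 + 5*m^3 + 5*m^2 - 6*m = (m - 2)*(m^4 - 3*m^3 - m^2 + 3*m) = m*(m - 2)*(m^3 - 3*m^2 - m + 3) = m*(m - 2)*(m - 1)*(m^2 - 2*m - 3) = m*(m - 3)*(m - 2)*(m - 1)*(m + 1)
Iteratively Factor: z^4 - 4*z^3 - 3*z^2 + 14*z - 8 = (z - 1)*(z^3 - 3*z^2 - 6*z + 8) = (z - 4)*(z - 1)*(z^2 + z - 2) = (z - 4)*(z - 1)^2*(z + 2)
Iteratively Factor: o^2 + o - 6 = (o - 2)*(o + 3)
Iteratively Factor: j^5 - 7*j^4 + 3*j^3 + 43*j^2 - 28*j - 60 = (j + 2)*(j^4 - 9*j^3 + 21*j^2 + j - 30) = (j - 2)*(j + 2)*(j^3 - 7*j^2 + 7*j + 15) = (j - 3)*(j - 2)*(j + 2)*(j^2 - 4*j - 5) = (j - 5)*(j - 3)*(j - 2)*(j + 2)*(j + 1)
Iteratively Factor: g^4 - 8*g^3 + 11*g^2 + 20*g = (g + 1)*(g^3 - 9*g^2 + 20*g) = (g - 5)*(g + 1)*(g^2 - 4*g) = g*(g - 5)*(g + 1)*(g - 4)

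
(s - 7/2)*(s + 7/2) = s^2 - 49/4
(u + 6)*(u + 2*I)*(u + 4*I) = u^3 + 6*u^2 + 6*I*u^2 - 8*u + 36*I*u - 48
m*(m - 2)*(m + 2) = m^3 - 4*m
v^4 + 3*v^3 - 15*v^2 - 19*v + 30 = (v - 3)*(v - 1)*(v + 2)*(v + 5)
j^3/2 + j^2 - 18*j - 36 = (j/2 + 1)*(j - 6)*(j + 6)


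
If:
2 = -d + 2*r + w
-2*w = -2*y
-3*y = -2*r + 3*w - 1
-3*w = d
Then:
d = -9/10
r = 2/5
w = 3/10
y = 3/10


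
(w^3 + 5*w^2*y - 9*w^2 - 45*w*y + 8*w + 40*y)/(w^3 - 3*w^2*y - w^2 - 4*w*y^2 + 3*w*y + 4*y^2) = (-w^2 - 5*w*y + 8*w + 40*y)/(-w^2 + 3*w*y + 4*y^2)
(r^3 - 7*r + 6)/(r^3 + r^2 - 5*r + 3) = (r - 2)/(r - 1)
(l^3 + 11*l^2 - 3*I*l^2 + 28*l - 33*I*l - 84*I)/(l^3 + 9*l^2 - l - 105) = (l^2 + l*(4 - 3*I) - 12*I)/(l^2 + 2*l - 15)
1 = 1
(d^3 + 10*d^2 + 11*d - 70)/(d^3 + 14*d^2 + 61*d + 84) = (d^2 + 3*d - 10)/(d^2 + 7*d + 12)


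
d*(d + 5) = d^2 + 5*d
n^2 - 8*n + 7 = (n - 7)*(n - 1)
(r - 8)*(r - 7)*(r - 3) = r^3 - 18*r^2 + 101*r - 168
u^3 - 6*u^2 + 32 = (u - 4)^2*(u + 2)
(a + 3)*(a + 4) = a^2 + 7*a + 12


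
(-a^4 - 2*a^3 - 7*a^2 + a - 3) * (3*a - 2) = -3*a^5 - 4*a^4 - 17*a^3 + 17*a^2 - 11*a + 6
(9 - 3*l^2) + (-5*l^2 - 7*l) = -8*l^2 - 7*l + 9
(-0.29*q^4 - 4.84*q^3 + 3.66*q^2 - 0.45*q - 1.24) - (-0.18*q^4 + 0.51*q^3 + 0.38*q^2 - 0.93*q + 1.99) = -0.11*q^4 - 5.35*q^3 + 3.28*q^2 + 0.48*q - 3.23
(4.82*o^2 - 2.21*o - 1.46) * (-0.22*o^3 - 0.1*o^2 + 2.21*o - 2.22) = -1.0604*o^5 + 0.00419999999999998*o^4 + 11.1944*o^3 - 15.4385*o^2 + 1.6796*o + 3.2412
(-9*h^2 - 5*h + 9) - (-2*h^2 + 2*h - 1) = -7*h^2 - 7*h + 10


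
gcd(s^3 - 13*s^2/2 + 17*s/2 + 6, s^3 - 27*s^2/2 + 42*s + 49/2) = s + 1/2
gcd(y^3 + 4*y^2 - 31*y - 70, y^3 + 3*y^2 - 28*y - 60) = y^2 - 3*y - 10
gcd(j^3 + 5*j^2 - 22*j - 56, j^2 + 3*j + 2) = j + 2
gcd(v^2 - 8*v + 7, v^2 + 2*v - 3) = v - 1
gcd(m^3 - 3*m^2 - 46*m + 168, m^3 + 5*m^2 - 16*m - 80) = m - 4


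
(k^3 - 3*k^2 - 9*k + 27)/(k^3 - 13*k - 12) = (k^2 - 6*k + 9)/(k^2 - 3*k - 4)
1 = 1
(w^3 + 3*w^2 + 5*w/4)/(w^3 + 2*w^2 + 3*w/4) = (2*w + 5)/(2*w + 3)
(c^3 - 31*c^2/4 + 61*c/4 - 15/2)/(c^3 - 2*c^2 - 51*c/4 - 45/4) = (4*c^2 - 11*c + 6)/(4*c^2 + 12*c + 9)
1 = 1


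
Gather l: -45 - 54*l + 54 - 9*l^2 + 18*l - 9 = -9*l^2 - 36*l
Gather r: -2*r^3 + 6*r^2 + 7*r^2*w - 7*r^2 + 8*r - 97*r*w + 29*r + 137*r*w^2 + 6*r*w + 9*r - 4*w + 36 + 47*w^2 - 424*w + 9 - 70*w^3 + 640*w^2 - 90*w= -2*r^3 + r^2*(7*w - 1) + r*(137*w^2 - 91*w + 46) - 70*w^3 + 687*w^2 - 518*w + 45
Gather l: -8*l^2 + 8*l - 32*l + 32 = -8*l^2 - 24*l + 32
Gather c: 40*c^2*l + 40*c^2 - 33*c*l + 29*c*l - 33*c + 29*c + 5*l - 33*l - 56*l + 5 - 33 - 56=c^2*(40*l + 40) + c*(-4*l - 4) - 84*l - 84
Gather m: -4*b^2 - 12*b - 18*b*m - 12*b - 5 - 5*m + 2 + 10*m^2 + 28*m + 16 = -4*b^2 - 24*b + 10*m^2 + m*(23 - 18*b) + 13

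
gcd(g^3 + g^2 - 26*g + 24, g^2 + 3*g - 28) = g - 4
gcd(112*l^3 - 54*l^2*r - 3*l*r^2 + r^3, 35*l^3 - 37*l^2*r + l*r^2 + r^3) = 7*l + r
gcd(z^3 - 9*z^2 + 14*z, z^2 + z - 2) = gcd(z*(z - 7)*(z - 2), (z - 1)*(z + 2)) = 1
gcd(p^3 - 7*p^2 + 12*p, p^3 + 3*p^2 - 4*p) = p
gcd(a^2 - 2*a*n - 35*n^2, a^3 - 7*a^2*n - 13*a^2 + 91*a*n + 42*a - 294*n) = a - 7*n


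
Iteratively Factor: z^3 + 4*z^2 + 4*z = (z + 2)*(z^2 + 2*z) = (z + 2)^2*(z)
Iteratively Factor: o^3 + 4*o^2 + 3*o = (o + 1)*(o^2 + 3*o) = (o + 1)*(o + 3)*(o)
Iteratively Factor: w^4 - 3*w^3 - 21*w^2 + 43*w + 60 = (w + 1)*(w^3 - 4*w^2 - 17*w + 60) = (w - 3)*(w + 1)*(w^2 - w - 20) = (w - 3)*(w + 1)*(w + 4)*(w - 5)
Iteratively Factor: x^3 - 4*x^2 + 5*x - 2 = (x - 1)*(x^2 - 3*x + 2) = (x - 2)*(x - 1)*(x - 1)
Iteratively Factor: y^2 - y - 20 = (y + 4)*(y - 5)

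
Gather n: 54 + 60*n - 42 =60*n + 12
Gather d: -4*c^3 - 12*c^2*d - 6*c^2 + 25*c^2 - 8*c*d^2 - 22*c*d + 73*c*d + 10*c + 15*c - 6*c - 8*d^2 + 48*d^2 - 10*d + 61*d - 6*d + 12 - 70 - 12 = -4*c^3 + 19*c^2 + 19*c + d^2*(40 - 8*c) + d*(-12*c^2 + 51*c + 45) - 70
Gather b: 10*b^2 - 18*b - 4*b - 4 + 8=10*b^2 - 22*b + 4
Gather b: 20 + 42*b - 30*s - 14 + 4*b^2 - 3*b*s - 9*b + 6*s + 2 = 4*b^2 + b*(33 - 3*s) - 24*s + 8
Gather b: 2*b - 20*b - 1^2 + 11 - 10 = -18*b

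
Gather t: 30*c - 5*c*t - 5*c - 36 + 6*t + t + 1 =25*c + t*(7 - 5*c) - 35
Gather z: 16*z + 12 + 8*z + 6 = 24*z + 18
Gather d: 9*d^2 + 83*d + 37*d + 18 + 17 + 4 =9*d^2 + 120*d + 39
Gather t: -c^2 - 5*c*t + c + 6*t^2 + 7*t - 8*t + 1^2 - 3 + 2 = -c^2 + c + 6*t^2 + t*(-5*c - 1)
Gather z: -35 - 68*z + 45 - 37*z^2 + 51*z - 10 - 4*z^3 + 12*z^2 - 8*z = -4*z^3 - 25*z^2 - 25*z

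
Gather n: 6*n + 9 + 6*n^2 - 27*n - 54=6*n^2 - 21*n - 45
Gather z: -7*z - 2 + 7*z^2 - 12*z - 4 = 7*z^2 - 19*z - 6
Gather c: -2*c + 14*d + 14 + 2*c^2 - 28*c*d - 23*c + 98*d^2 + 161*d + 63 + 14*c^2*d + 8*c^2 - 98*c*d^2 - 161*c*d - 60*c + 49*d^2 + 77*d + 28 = c^2*(14*d + 10) + c*(-98*d^2 - 189*d - 85) + 147*d^2 + 252*d + 105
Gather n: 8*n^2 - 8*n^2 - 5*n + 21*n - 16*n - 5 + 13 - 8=0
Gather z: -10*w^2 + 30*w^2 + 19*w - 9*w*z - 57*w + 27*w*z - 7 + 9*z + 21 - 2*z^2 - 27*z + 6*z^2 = 20*w^2 - 38*w + 4*z^2 + z*(18*w - 18) + 14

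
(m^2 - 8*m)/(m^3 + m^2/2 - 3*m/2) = 2*(m - 8)/(2*m^2 + m - 3)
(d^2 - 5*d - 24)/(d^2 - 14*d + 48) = (d + 3)/(d - 6)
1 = 1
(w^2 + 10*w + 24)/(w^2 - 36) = (w + 4)/(w - 6)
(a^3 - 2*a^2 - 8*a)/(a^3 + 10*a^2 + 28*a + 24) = a*(a - 4)/(a^2 + 8*a + 12)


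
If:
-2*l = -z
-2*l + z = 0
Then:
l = z/2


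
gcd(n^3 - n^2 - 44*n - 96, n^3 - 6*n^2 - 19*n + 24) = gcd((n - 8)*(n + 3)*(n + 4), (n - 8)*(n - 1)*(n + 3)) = n^2 - 5*n - 24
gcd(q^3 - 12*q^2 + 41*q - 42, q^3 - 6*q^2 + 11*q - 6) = q^2 - 5*q + 6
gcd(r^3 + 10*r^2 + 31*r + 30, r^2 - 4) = r + 2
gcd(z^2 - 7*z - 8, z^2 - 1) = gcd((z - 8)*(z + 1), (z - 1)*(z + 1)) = z + 1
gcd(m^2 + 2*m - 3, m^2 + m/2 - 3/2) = m - 1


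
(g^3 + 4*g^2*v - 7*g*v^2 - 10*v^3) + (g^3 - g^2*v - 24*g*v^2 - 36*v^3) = 2*g^3 + 3*g^2*v - 31*g*v^2 - 46*v^3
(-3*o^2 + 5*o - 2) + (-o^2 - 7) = -4*o^2 + 5*o - 9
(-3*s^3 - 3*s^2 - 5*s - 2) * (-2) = 6*s^3 + 6*s^2 + 10*s + 4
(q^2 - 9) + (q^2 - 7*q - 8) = 2*q^2 - 7*q - 17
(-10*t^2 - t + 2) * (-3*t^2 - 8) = 30*t^4 + 3*t^3 + 74*t^2 + 8*t - 16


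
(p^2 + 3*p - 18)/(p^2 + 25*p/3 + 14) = 3*(p - 3)/(3*p + 7)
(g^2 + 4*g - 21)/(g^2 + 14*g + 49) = (g - 3)/(g + 7)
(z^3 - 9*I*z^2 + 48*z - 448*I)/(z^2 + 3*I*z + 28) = (z^2 - 16*I*z - 64)/(z - 4*I)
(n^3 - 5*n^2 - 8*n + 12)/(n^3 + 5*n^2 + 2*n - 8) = (n - 6)/(n + 4)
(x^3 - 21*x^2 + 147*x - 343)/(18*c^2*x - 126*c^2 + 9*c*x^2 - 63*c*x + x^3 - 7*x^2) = (x^2 - 14*x + 49)/(18*c^2 + 9*c*x + x^2)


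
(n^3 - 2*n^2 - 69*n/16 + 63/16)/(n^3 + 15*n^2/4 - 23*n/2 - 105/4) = (n - 3/4)/(n + 5)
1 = 1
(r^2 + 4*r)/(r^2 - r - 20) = r/(r - 5)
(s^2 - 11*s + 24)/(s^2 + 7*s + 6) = (s^2 - 11*s + 24)/(s^2 + 7*s + 6)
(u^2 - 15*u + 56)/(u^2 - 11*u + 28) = (u - 8)/(u - 4)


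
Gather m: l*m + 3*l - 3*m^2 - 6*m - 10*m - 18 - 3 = 3*l - 3*m^2 + m*(l - 16) - 21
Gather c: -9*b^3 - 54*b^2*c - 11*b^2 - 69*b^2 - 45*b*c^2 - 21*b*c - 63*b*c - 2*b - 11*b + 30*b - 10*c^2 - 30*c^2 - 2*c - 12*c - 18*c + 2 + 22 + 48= -9*b^3 - 80*b^2 + 17*b + c^2*(-45*b - 40) + c*(-54*b^2 - 84*b - 32) + 72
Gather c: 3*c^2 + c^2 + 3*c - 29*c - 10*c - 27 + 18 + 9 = 4*c^2 - 36*c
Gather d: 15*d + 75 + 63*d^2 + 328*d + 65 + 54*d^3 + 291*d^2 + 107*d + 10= 54*d^3 + 354*d^2 + 450*d + 150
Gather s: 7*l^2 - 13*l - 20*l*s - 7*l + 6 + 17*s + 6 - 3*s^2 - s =7*l^2 - 20*l - 3*s^2 + s*(16 - 20*l) + 12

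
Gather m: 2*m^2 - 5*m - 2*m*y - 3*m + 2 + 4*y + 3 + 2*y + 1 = 2*m^2 + m*(-2*y - 8) + 6*y + 6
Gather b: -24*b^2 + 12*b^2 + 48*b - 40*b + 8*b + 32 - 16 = -12*b^2 + 16*b + 16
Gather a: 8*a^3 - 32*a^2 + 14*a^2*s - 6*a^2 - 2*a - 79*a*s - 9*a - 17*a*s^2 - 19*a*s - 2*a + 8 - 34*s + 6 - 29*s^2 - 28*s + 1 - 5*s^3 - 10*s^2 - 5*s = 8*a^3 + a^2*(14*s - 38) + a*(-17*s^2 - 98*s - 13) - 5*s^3 - 39*s^2 - 67*s + 15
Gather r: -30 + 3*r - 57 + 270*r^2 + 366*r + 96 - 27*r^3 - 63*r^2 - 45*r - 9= -27*r^3 + 207*r^2 + 324*r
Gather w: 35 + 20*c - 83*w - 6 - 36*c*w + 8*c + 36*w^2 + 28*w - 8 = 28*c + 36*w^2 + w*(-36*c - 55) + 21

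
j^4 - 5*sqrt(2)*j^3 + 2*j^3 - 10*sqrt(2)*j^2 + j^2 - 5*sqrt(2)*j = j*(j + 1)^2*(j - 5*sqrt(2))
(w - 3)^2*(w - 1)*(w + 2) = w^4 - 5*w^3 + w^2 + 21*w - 18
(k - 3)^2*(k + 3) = k^3 - 3*k^2 - 9*k + 27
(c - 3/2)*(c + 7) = c^2 + 11*c/2 - 21/2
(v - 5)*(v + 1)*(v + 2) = v^3 - 2*v^2 - 13*v - 10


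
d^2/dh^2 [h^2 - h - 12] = 2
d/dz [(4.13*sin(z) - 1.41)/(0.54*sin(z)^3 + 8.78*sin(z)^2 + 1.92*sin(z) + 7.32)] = (-4.4604*sin(z)^3 - 33.9772*sin(z)^2 + 24.7596*sin(z) + 32.9388)*cos(z)/(0.2916*sin(z)^6 + 9.4824*sin(z)^5 + 79.162*sin(z)^4 + 41.6208*sin(z)^3 + 132.2256*sin(z)^2 + 28.1088*sin(z) + 53.5824)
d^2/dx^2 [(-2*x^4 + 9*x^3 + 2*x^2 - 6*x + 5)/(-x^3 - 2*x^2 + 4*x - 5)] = 8*(8*x^6 - 42*x^5 + 102*x^4 - 88*x^3 + 180*x^2 - 165*x + 10)/(x^9 + 6*x^8 - 25*x^6 + 60*x^5 + 36*x^4 - 229*x^3 + 390*x^2 - 300*x + 125)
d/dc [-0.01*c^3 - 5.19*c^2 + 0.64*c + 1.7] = -0.03*c^2 - 10.38*c + 0.64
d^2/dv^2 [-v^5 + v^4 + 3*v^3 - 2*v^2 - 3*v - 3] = -20*v^3 + 12*v^2 + 18*v - 4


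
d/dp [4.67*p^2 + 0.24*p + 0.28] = 9.34*p + 0.24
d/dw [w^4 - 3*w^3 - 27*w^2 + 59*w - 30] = 4*w^3 - 9*w^2 - 54*w + 59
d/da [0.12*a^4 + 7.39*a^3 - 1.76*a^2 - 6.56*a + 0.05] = 0.48*a^3 + 22.17*a^2 - 3.52*a - 6.56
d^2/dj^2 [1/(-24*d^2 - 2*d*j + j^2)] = 2*(-24*d^2 - 2*d*j + j^2 - 4*(d - j)^2)/(24*d^2 + 2*d*j - j^2)^3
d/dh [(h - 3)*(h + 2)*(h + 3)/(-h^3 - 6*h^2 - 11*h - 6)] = -4/(h^2 + 2*h + 1)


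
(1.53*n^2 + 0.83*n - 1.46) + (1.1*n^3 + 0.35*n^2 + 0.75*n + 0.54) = 1.1*n^3 + 1.88*n^2 + 1.58*n - 0.92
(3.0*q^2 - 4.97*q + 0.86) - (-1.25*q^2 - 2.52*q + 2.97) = 4.25*q^2 - 2.45*q - 2.11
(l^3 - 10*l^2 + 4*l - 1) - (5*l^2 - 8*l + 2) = l^3 - 15*l^2 + 12*l - 3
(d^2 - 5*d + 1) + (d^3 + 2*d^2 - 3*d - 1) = d^3 + 3*d^2 - 8*d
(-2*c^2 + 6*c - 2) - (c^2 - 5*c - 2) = -3*c^2 + 11*c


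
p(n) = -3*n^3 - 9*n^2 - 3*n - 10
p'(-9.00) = -570.00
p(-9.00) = 1475.00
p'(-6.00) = -219.00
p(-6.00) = 332.00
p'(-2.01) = -3.18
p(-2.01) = -15.97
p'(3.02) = -139.44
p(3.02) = -183.77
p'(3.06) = -142.35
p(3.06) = -189.41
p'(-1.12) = 5.87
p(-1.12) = -13.71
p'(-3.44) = -47.58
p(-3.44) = 15.94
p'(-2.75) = -21.56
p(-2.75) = -7.42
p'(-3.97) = -73.39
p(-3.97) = 47.77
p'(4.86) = -303.06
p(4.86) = -581.53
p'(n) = -9*n^2 - 18*n - 3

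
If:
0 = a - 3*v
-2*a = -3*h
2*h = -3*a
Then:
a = 0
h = 0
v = 0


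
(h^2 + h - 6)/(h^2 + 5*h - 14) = (h + 3)/(h + 7)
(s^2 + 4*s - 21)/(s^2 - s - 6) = (s + 7)/(s + 2)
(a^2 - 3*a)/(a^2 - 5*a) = (a - 3)/(a - 5)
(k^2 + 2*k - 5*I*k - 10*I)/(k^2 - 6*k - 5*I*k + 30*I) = (k + 2)/(k - 6)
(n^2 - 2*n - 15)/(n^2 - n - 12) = (n - 5)/(n - 4)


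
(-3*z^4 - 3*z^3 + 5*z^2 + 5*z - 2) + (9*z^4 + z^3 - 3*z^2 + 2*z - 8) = 6*z^4 - 2*z^3 + 2*z^2 + 7*z - 10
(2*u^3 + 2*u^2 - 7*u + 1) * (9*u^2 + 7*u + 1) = 18*u^5 + 32*u^4 - 47*u^3 - 38*u^2 + 1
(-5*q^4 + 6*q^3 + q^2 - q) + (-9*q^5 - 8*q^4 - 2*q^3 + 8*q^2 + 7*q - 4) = -9*q^5 - 13*q^4 + 4*q^3 + 9*q^2 + 6*q - 4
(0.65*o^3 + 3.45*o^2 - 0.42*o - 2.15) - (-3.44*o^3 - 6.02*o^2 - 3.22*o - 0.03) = 4.09*o^3 + 9.47*o^2 + 2.8*o - 2.12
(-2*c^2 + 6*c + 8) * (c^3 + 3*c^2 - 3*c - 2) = -2*c^5 + 32*c^3 + 10*c^2 - 36*c - 16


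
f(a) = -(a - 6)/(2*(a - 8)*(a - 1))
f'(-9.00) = 0.00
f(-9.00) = 0.04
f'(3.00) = 0.10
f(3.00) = -0.15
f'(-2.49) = 0.03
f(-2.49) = 0.12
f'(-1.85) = 0.05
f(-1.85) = 0.14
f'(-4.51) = 0.01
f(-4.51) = 0.08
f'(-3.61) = 0.02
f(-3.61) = 0.09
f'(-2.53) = 0.03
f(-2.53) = 0.11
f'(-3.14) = 0.02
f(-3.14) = 0.10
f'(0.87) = 21.14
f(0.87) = 2.77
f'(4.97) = 0.04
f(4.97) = -0.04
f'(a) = (a - 6)/(2*(a - 8)*(a - 1)^2) - 1/(2*(a - 8)*(a - 1)) + (a - 6)/(2*(a - 8)^2*(a - 1))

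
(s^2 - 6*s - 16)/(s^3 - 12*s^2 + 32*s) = (s + 2)/(s*(s - 4))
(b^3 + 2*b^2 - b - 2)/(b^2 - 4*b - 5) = (b^2 + b - 2)/(b - 5)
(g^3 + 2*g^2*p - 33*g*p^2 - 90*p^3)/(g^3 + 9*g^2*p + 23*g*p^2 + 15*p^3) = (g - 6*p)/(g + p)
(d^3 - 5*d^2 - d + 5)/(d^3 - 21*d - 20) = (d - 1)/(d + 4)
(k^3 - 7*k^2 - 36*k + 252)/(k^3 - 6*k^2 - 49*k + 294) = (k + 6)/(k + 7)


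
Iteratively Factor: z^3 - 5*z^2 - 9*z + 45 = (z - 3)*(z^2 - 2*z - 15) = (z - 3)*(z + 3)*(z - 5)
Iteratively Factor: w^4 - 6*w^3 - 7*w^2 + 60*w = (w + 3)*(w^3 - 9*w^2 + 20*w) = (w - 4)*(w + 3)*(w^2 - 5*w) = w*(w - 4)*(w + 3)*(w - 5)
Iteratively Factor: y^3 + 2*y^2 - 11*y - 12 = (y + 1)*(y^2 + y - 12) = (y + 1)*(y + 4)*(y - 3)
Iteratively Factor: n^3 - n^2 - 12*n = (n + 3)*(n^2 - 4*n) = n*(n + 3)*(n - 4)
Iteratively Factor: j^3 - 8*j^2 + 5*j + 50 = (j - 5)*(j^2 - 3*j - 10) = (j - 5)^2*(j + 2)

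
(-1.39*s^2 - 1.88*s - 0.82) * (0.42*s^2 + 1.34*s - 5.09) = -0.5838*s^4 - 2.6522*s^3 + 4.2115*s^2 + 8.4704*s + 4.1738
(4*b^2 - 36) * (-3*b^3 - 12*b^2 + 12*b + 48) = -12*b^5 - 48*b^4 + 156*b^3 + 624*b^2 - 432*b - 1728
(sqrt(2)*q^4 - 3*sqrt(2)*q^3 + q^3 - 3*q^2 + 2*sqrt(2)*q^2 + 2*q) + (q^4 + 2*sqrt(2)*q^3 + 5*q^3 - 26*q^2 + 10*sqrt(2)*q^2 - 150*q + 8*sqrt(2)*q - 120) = q^4 + sqrt(2)*q^4 - sqrt(2)*q^3 + 6*q^3 - 29*q^2 + 12*sqrt(2)*q^2 - 148*q + 8*sqrt(2)*q - 120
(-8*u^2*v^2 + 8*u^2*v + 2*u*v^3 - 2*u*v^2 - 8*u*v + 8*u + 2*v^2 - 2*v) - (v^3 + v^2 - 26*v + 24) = -8*u^2*v^2 + 8*u^2*v + 2*u*v^3 - 2*u*v^2 - 8*u*v + 8*u - v^3 + v^2 + 24*v - 24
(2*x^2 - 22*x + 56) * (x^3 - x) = 2*x^5 - 22*x^4 + 54*x^3 + 22*x^2 - 56*x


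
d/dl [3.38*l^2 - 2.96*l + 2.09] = 6.76*l - 2.96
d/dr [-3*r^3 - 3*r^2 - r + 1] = -9*r^2 - 6*r - 1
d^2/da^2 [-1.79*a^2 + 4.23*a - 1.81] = -3.58000000000000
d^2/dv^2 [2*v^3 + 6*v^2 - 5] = 12*v + 12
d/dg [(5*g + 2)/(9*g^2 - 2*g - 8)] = 9*(-5*g^2 - 4*g - 4)/(81*g^4 - 36*g^3 - 140*g^2 + 32*g + 64)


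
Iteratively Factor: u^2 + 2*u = (u)*(u + 2)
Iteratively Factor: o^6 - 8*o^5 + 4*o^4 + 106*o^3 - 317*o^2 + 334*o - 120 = (o - 5)*(o^5 - 3*o^4 - 11*o^3 + 51*o^2 - 62*o + 24) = (o - 5)*(o - 3)*(o^4 - 11*o^2 + 18*o - 8) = (o - 5)*(o - 3)*(o - 1)*(o^3 + o^2 - 10*o + 8) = (o - 5)*(o - 3)*(o - 1)*(o + 4)*(o^2 - 3*o + 2) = (o - 5)*(o - 3)*(o - 1)^2*(o + 4)*(o - 2)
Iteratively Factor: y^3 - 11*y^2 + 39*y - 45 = (y - 3)*(y^2 - 8*y + 15) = (y - 5)*(y - 3)*(y - 3)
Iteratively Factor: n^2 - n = (n)*(n - 1)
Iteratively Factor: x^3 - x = (x - 1)*(x^2 + x) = (x - 1)*(x + 1)*(x)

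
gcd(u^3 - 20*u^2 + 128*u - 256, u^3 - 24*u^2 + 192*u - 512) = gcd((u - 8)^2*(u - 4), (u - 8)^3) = u^2 - 16*u + 64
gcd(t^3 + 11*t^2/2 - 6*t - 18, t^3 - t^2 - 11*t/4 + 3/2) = t^2 - t/2 - 3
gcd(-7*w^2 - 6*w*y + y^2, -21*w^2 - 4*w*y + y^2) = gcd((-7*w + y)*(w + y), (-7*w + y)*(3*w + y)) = -7*w + y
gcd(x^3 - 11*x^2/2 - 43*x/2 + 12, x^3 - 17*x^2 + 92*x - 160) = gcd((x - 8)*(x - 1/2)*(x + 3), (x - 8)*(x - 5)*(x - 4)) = x - 8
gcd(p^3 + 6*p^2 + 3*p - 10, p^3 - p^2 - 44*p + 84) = 1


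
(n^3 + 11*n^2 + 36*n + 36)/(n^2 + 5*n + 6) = n + 6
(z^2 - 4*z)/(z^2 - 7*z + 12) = z/(z - 3)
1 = 1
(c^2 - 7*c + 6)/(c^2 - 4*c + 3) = (c - 6)/(c - 3)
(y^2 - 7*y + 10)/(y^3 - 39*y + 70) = 1/(y + 7)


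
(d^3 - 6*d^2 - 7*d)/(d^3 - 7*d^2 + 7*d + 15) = d*(d - 7)/(d^2 - 8*d + 15)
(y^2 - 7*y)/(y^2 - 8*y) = (y - 7)/(y - 8)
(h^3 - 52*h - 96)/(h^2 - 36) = (h^2 - 6*h - 16)/(h - 6)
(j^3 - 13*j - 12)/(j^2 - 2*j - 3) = (j^2 - j - 12)/(j - 3)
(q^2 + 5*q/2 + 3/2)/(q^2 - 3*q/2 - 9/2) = (q + 1)/(q - 3)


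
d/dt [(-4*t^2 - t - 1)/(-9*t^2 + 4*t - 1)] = 5*(-5*t^2 - 2*t + 1)/(81*t^4 - 72*t^3 + 34*t^2 - 8*t + 1)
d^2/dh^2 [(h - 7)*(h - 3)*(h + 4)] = 6*h - 12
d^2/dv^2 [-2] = 0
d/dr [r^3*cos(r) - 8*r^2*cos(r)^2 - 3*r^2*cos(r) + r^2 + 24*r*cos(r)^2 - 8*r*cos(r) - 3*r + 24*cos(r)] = -r^3*sin(r) + 8*r^2*sin(2*r) + 3*sqrt(2)*r^2*sin(r + pi/4) + 8*r*sin(r) - 24*r*sin(2*r) - 6*r*cos(r) - 8*r*cos(2*r) - 6*r - 24*sin(r) - 8*cos(r) + 12*cos(2*r) + 9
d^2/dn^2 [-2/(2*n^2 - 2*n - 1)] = 8*(-2*n^2 + 2*n + 2*(2*n - 1)^2 + 1)/(-2*n^2 + 2*n + 1)^3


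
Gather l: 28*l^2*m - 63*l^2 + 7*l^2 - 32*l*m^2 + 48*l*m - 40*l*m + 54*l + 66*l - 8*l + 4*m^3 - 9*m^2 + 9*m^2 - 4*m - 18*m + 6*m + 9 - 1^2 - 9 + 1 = l^2*(28*m - 56) + l*(-32*m^2 + 8*m + 112) + 4*m^3 - 16*m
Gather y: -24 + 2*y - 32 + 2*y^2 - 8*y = 2*y^2 - 6*y - 56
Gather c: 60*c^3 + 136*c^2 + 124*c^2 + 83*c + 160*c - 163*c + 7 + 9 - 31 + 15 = 60*c^3 + 260*c^2 + 80*c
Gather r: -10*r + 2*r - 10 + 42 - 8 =24 - 8*r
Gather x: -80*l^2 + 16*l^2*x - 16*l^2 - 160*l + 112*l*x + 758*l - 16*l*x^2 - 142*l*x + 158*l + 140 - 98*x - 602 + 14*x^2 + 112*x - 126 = -96*l^2 + 756*l + x^2*(14 - 16*l) + x*(16*l^2 - 30*l + 14) - 588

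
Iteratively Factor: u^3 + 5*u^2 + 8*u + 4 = (u + 2)*(u^2 + 3*u + 2) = (u + 1)*(u + 2)*(u + 2)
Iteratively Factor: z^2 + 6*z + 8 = (z + 4)*(z + 2)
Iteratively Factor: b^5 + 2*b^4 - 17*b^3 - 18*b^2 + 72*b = (b)*(b^4 + 2*b^3 - 17*b^2 - 18*b + 72) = b*(b + 4)*(b^3 - 2*b^2 - 9*b + 18) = b*(b - 3)*(b + 4)*(b^2 + b - 6) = b*(b - 3)*(b + 3)*(b + 4)*(b - 2)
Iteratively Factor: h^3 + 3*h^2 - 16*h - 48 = (h + 3)*(h^2 - 16) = (h + 3)*(h + 4)*(h - 4)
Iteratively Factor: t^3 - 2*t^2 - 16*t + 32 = (t + 4)*(t^2 - 6*t + 8) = (t - 2)*(t + 4)*(t - 4)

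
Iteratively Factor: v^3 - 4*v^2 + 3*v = (v - 1)*(v^2 - 3*v) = v*(v - 1)*(v - 3)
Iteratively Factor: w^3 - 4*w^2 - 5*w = (w)*(w^2 - 4*w - 5) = w*(w + 1)*(w - 5)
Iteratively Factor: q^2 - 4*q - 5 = (q + 1)*(q - 5)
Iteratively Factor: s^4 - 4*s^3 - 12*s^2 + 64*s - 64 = (s - 2)*(s^3 - 2*s^2 - 16*s + 32) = (s - 4)*(s - 2)*(s^2 + 2*s - 8) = (s - 4)*(s - 2)^2*(s + 4)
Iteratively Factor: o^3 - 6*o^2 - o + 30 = (o - 5)*(o^2 - o - 6) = (o - 5)*(o - 3)*(o + 2)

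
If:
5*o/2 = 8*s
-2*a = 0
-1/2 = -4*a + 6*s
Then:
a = 0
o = -4/15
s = -1/12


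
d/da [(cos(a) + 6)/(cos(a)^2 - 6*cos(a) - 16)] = (cos(a)^2 + 12*cos(a) - 20)*sin(a)/(sin(a)^2 + 6*cos(a) + 15)^2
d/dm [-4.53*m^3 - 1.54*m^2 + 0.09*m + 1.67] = -13.59*m^2 - 3.08*m + 0.09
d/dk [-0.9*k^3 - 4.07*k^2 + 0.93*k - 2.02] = -2.7*k^2 - 8.14*k + 0.93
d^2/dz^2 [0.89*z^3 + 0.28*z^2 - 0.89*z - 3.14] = 5.34*z + 0.56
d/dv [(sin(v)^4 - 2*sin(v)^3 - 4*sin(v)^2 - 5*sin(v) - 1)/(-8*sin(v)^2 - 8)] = (-2*sin(v)^5 + 2*sin(v)^4 - 4*sin(v)^3 + sin(v)^2 + 6*sin(v) + 5)*cos(v)/(8*(sin(v)^2 + 1)^2)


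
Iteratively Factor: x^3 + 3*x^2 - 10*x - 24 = (x + 4)*(x^2 - x - 6) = (x + 2)*(x + 4)*(x - 3)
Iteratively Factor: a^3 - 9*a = (a + 3)*(a^2 - 3*a) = (a - 3)*(a + 3)*(a)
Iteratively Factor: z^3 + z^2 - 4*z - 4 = (z + 2)*(z^2 - z - 2) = (z + 1)*(z + 2)*(z - 2)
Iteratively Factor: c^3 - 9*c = (c)*(c^2 - 9) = c*(c + 3)*(c - 3)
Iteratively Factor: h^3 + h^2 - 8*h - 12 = (h - 3)*(h^2 + 4*h + 4) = (h - 3)*(h + 2)*(h + 2)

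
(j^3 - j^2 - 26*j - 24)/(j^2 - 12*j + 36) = (j^2 + 5*j + 4)/(j - 6)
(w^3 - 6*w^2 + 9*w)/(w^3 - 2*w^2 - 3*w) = (w - 3)/(w + 1)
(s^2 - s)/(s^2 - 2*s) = (s - 1)/(s - 2)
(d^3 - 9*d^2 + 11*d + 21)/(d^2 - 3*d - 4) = (d^2 - 10*d + 21)/(d - 4)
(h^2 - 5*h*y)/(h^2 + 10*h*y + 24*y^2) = h*(h - 5*y)/(h^2 + 10*h*y + 24*y^2)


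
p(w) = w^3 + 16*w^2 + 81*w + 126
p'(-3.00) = 12.00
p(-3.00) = 0.00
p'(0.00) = 81.00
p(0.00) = 126.00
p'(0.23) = 88.52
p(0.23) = 145.49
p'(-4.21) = -0.55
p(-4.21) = -6.04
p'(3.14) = 211.06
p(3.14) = 569.05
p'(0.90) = 112.23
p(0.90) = 212.59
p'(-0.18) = 75.34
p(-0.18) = 111.93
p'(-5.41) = -4.32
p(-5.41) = -2.26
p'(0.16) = 86.20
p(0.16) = 139.37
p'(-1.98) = 29.40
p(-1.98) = 20.58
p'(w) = 3*w^2 + 32*w + 81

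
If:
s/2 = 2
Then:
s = 4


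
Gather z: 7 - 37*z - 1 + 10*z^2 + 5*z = 10*z^2 - 32*z + 6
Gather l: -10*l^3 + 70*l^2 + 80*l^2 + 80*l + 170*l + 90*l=-10*l^3 + 150*l^2 + 340*l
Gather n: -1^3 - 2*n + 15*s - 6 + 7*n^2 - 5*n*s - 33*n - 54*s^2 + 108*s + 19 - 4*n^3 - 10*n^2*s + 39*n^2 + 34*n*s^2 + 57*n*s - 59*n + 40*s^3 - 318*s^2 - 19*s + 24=-4*n^3 + n^2*(46 - 10*s) + n*(34*s^2 + 52*s - 94) + 40*s^3 - 372*s^2 + 104*s + 36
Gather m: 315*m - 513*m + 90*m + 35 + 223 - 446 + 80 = -108*m - 108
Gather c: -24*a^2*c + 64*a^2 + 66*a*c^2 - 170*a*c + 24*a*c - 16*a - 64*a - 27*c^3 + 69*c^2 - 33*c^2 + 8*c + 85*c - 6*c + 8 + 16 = 64*a^2 - 80*a - 27*c^3 + c^2*(66*a + 36) + c*(-24*a^2 - 146*a + 87) + 24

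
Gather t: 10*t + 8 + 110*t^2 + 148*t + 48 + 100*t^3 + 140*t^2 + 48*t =100*t^3 + 250*t^2 + 206*t + 56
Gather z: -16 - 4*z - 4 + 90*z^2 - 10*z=90*z^2 - 14*z - 20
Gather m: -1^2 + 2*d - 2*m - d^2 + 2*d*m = -d^2 + 2*d + m*(2*d - 2) - 1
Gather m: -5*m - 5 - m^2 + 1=-m^2 - 5*m - 4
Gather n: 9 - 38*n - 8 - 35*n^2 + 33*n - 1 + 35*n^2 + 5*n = 0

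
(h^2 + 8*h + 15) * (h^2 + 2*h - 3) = h^4 + 10*h^3 + 28*h^2 + 6*h - 45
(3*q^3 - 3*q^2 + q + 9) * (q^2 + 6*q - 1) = 3*q^5 + 15*q^4 - 20*q^3 + 18*q^2 + 53*q - 9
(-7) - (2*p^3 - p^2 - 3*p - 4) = -2*p^3 + p^2 + 3*p - 3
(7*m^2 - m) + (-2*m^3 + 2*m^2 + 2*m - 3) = -2*m^3 + 9*m^2 + m - 3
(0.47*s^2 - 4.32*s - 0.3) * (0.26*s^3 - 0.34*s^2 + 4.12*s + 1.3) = 0.1222*s^5 - 1.283*s^4 + 3.3272*s^3 - 17.0854*s^2 - 6.852*s - 0.39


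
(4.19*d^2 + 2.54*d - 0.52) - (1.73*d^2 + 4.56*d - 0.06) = 2.46*d^2 - 2.02*d - 0.46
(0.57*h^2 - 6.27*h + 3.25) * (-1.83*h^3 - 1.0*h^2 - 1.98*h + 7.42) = -1.0431*h^5 + 10.9041*h^4 - 0.8061*h^3 + 13.394*h^2 - 52.9584*h + 24.115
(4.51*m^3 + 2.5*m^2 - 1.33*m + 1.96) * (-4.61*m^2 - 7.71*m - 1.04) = -20.7911*m^5 - 46.2971*m^4 - 17.8341*m^3 - 1.3813*m^2 - 13.7284*m - 2.0384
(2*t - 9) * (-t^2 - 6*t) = -2*t^3 - 3*t^2 + 54*t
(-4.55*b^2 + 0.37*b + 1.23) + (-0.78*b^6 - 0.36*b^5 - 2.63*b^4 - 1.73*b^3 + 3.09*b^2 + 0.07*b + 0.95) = -0.78*b^6 - 0.36*b^5 - 2.63*b^4 - 1.73*b^3 - 1.46*b^2 + 0.44*b + 2.18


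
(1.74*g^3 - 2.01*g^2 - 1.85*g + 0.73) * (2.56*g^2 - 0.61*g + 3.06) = 4.4544*g^5 - 6.207*g^4 + 1.8145*g^3 - 3.1533*g^2 - 6.1063*g + 2.2338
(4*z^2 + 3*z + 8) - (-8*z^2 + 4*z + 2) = 12*z^2 - z + 6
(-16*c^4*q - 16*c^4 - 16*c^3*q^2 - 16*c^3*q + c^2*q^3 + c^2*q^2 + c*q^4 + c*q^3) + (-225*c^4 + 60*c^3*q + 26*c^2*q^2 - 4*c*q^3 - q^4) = -16*c^4*q - 241*c^4 - 16*c^3*q^2 + 44*c^3*q + c^2*q^3 + 27*c^2*q^2 + c*q^4 - 3*c*q^3 - q^4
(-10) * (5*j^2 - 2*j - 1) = -50*j^2 + 20*j + 10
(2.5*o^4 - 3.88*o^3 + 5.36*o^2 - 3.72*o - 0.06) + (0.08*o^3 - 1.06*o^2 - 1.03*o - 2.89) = 2.5*o^4 - 3.8*o^3 + 4.3*o^2 - 4.75*o - 2.95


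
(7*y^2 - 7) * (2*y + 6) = 14*y^3 + 42*y^2 - 14*y - 42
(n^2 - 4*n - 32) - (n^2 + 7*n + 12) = -11*n - 44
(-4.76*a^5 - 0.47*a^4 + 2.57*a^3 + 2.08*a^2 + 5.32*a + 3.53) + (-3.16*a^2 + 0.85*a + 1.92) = -4.76*a^5 - 0.47*a^4 + 2.57*a^3 - 1.08*a^2 + 6.17*a + 5.45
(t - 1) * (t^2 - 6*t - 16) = t^3 - 7*t^2 - 10*t + 16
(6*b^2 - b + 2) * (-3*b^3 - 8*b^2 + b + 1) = -18*b^5 - 45*b^4 + 8*b^3 - 11*b^2 + b + 2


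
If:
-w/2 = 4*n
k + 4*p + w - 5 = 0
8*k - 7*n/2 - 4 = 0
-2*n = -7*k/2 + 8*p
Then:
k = 148/499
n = -232/499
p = 491/1996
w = 1856/499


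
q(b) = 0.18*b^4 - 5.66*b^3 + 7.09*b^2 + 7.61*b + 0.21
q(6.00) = -688.17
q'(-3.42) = -268.29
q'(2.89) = -75.85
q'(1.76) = -16.11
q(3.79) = -140.10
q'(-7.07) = -1195.83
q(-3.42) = 308.15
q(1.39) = 9.96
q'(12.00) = -1023.19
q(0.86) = 8.50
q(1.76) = 6.44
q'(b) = 0.72*b^3 - 16.98*b^2 + 14.18*b + 7.61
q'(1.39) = -3.55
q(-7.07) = 2750.73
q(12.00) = -4935.51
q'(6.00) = -363.07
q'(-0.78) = -14.12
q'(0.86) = 7.70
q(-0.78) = 1.34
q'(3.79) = -143.35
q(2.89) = -42.64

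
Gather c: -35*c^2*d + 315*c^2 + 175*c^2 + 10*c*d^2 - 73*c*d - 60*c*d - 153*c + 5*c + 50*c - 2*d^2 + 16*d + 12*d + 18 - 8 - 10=c^2*(490 - 35*d) + c*(10*d^2 - 133*d - 98) - 2*d^2 + 28*d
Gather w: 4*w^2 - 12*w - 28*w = 4*w^2 - 40*w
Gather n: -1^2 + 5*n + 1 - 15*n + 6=6 - 10*n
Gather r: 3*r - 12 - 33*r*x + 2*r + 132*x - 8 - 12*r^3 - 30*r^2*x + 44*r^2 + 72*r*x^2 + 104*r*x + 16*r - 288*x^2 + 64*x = -12*r^3 + r^2*(44 - 30*x) + r*(72*x^2 + 71*x + 21) - 288*x^2 + 196*x - 20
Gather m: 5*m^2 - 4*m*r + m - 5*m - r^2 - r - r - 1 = 5*m^2 + m*(-4*r - 4) - r^2 - 2*r - 1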